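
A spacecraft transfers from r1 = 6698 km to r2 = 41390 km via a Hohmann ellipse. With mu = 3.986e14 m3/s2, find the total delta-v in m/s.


V1 = sqrt(mu/r1) = 7714.29 m/s
dV1 = V1*(sqrt(2*r2/(r1+r2)) - 1) = 2407.1 m/s
V2 = sqrt(mu/r2) = 3103.28 m/s
dV2 = V2*(1 - sqrt(2*r1/(r1+r2))) = 1465.37 m/s
Total dV = 3872 m/s

3872 m/s


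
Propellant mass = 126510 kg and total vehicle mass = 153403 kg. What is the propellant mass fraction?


PMF = 126510 / 153403 = 0.825

0.825


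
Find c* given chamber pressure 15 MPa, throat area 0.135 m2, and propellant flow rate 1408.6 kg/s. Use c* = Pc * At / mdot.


c* = 15e6 * 0.135 / 1408.6 = 1438 m/s

1438 m/s


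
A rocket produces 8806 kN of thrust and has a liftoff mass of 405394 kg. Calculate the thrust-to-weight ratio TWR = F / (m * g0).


TWR = 8806000 / (405394 * 9.81) = 2.21

2.21


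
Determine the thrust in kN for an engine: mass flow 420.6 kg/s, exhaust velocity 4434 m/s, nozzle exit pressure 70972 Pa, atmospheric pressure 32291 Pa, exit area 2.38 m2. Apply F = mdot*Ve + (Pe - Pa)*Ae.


F = 420.6 * 4434 + (70972 - 32291) * 2.38 = 1.9570e+06 N = 1957.0 kN

1957.0 kN


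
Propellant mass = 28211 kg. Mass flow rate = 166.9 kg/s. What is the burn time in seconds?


tb = 28211 / 166.9 = 169.0 s

169.0 s


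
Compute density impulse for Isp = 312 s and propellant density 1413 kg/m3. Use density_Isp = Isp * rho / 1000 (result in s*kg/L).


rho*Isp = 312 * 1413 / 1000 = 441 s*kg/L

441 s*kg/L


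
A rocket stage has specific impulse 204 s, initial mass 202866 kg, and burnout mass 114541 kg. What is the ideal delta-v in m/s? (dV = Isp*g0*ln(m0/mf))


Ve = 204 * 9.81 = 2001.24 m/s
dV = 2001.24 * ln(202866/114541) = 1144 m/s

1144 m/s


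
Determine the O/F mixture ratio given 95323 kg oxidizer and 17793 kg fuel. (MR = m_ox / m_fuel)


MR = 95323 / 17793 = 5.36

5.36


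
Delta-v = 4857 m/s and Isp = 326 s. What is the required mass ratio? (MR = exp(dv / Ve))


Ve = 326 * 9.81 = 3198.06 m/s
MR = exp(4857 / 3198.06) = 4.566

4.566


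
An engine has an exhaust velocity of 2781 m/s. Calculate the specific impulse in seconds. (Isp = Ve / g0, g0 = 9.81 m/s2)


Isp = Ve / g0 = 2781 / 9.81 = 283.5 s

283.5 s


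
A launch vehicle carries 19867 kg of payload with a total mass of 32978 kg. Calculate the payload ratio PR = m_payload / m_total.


PR = 19867 / 32978 = 0.6024

0.6024


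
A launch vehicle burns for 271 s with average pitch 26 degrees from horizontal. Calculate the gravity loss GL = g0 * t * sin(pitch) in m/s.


GL = 9.81 * 271 * sin(26 deg) = 1165 m/s

1165 m/s


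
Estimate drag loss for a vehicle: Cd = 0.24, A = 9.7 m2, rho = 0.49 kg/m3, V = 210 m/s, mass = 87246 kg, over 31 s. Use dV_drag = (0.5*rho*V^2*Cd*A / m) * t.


D = 0.5 * 0.49 * 210^2 * 0.24 * 9.7 = 25152.88 N
a = 25152.88 / 87246 = 0.2883 m/s2
dV = 0.2883 * 31 = 8.9 m/s

8.9 m/s


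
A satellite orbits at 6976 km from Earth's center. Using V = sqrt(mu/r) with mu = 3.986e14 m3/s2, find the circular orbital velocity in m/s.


V = sqrt(3.986e14 / 6976000) = 7559 m/s

7559 m/s


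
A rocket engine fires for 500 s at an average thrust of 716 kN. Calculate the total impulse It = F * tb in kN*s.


It = 716 * 500 = 358000 kN*s

358000 kN*s


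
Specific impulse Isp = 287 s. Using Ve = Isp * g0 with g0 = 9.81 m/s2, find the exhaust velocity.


Ve = Isp * g0 = 287 * 9.81 = 2815.5 m/s

2815.5 m/s


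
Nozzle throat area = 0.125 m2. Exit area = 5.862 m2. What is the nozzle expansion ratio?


AR = 5.862 / 0.125 = 46.9

46.9


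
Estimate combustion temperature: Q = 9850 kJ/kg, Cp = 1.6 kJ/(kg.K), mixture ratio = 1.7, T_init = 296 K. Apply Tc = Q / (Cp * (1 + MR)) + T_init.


Tc = 9850 / (1.6 * (1 + 1.7)) + 296 = 2576 K

2576 K


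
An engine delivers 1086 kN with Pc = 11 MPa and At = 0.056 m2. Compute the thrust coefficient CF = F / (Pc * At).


CF = 1086000 / (11e6 * 0.056) = 1.76

1.76


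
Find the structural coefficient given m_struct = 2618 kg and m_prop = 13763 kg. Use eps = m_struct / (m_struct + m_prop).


eps = 2618 / (2618 + 13763) = 0.1598

0.1598


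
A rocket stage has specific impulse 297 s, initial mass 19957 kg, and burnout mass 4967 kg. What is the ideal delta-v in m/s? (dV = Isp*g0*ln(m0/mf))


Ve = 297 * 9.81 = 2913.57 m/s
dV = 2913.57 * ln(19957/4967) = 4052 m/s

4052 m/s


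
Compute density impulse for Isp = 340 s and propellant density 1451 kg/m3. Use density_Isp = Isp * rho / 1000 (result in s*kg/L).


rho*Isp = 340 * 1451 / 1000 = 493 s*kg/L

493 s*kg/L


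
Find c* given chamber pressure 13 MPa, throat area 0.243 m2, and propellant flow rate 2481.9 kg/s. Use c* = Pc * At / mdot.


c* = 13e6 * 0.243 / 2481.9 = 1273 m/s

1273 m/s


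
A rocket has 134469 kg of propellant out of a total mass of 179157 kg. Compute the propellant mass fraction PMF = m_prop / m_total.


PMF = 134469 / 179157 = 0.751

0.751


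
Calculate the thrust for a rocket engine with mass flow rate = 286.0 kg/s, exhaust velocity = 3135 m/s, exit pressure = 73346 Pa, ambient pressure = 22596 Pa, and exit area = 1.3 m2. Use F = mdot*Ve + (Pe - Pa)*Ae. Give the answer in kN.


F = 286.0 * 3135 + (73346 - 22596) * 1.3 = 962585.0 N = 962.6 kN

962.6 kN


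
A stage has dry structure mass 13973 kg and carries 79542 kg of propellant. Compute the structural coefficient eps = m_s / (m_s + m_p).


eps = 13973 / (13973 + 79542) = 0.1494

0.1494


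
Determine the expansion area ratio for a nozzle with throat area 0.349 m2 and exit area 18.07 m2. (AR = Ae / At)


AR = 18.07 / 0.349 = 51.8

51.8


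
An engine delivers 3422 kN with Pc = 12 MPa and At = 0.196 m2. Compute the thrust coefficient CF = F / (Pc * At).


CF = 3422000 / (12e6 * 0.196) = 1.45

1.45


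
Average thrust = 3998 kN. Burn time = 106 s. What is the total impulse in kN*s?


It = 3998 * 106 = 423788 kN*s

423788 kN*s


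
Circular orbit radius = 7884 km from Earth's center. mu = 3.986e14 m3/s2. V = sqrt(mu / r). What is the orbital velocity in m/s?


V = sqrt(3.986e14 / 7884000) = 7110 m/s

7110 m/s


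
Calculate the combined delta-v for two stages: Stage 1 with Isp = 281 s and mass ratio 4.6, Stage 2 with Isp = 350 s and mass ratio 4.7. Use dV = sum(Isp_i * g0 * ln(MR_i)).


dV1 = 281 * 9.81 * ln(4.6) = 4206.7 m/s
dV2 = 350 * 9.81 * ln(4.7) = 5313.6 m/s
Total dV = 4206.7 + 5313.6 = 9520.3 m/s ~ 9520 m/s

9520 m/s


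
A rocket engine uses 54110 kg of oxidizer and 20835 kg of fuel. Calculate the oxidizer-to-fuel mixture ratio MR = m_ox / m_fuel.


MR = 54110 / 20835 = 2.6

2.6


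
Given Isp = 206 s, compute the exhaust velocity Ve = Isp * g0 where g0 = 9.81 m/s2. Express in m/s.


Ve = Isp * g0 = 206 * 9.81 = 2020.9 m/s

2020.9 m/s


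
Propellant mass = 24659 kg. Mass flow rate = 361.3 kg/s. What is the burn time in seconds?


tb = 24659 / 361.3 = 68.3 s

68.3 s


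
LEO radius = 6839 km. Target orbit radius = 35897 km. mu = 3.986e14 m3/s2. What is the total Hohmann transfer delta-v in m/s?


V1 = sqrt(mu/r1) = 7634.35 m/s
dV1 = V1*(sqrt(2*r2/(r1+r2)) - 1) = 2260.73 m/s
V2 = sqrt(mu/r2) = 3332.27 m/s
dV2 = V2*(1 - sqrt(2*r1/(r1+r2))) = 1447.08 m/s
Total dV = 3708 m/s

3708 m/s


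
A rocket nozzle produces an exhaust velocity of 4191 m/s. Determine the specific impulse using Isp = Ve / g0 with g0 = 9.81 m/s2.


Isp = Ve / g0 = 4191 / 9.81 = 427.2 s

427.2 s


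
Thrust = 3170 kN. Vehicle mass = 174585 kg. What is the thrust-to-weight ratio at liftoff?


TWR = 3170000 / (174585 * 9.81) = 1.85

1.85


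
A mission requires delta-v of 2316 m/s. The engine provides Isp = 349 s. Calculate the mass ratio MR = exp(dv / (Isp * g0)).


Ve = 349 * 9.81 = 3423.69 m/s
MR = exp(2316 / 3423.69) = 1.967

1.967


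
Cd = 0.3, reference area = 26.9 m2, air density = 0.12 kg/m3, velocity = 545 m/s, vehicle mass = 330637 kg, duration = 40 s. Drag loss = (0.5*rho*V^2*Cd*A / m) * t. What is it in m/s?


D = 0.5 * 0.12 * 545^2 * 0.3 * 26.9 = 143819.5 N
a = 143819.5 / 330637 = 0.435 m/s2
dV = 0.435 * 40 = 17.4 m/s

17.4 m/s


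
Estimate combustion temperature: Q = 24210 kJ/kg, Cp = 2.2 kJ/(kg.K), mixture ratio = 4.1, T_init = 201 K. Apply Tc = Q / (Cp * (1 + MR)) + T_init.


Tc = 24210 / (2.2 * (1 + 4.1)) + 201 = 2359 K

2359 K


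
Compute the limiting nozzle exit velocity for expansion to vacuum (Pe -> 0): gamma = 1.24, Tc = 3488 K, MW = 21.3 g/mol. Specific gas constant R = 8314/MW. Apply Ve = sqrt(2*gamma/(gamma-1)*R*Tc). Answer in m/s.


R = 8314 / 21.3 = 390.33 J/(kg.K)
Ve = sqrt(2 * 1.24 / (1.24 - 1) * 390.33 * 3488) = 3751 m/s

3751 m/s


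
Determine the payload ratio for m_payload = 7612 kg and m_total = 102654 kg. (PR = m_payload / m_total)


PR = 7612 / 102654 = 0.0742

0.0742


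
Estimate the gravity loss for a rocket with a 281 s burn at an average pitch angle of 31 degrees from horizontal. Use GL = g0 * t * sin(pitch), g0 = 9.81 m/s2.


GL = 9.81 * 281 * sin(31 deg) = 1420 m/s

1420 m/s


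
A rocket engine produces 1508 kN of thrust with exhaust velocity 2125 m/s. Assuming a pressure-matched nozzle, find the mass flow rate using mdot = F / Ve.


mdot = F / Ve = 1508000 / 2125 = 709.6 kg/s

709.6 kg/s


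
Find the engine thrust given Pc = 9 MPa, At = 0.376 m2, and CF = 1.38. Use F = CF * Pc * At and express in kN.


F = 1.38 * 9e6 * 0.376 = 4.6699e+06 N = 4669.9 kN

4669.9 kN


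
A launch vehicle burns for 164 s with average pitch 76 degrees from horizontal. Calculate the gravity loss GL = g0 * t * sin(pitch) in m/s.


GL = 9.81 * 164 * sin(76 deg) = 1561 m/s

1561 m/s


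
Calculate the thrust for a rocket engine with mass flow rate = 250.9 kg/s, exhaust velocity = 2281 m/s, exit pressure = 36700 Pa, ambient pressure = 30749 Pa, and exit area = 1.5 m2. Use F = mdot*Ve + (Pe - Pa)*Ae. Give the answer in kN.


F = 250.9 * 2281 + (36700 - 30749) * 1.5 = 581229.0 N = 581.2 kN

581.2 kN


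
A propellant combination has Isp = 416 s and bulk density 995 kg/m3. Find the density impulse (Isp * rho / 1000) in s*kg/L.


rho*Isp = 416 * 995 / 1000 = 414 s*kg/L

414 s*kg/L


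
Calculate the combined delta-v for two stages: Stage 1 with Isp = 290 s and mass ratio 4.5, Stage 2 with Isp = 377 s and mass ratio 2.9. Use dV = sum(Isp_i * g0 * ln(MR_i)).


dV1 = 290 * 9.81 * ln(4.5) = 4278.9 m/s
dV2 = 377 * 9.81 * ln(2.9) = 3937.7 m/s
Total dV = 4278.9 + 3937.7 = 8216.6 m/s ~ 8217 m/s

8217 m/s


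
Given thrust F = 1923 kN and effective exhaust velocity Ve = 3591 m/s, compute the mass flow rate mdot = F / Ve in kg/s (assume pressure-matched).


mdot = F / Ve = 1923000 / 3591 = 535.5 kg/s

535.5 kg/s


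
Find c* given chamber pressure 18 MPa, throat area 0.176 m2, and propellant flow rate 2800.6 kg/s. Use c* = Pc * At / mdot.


c* = 18e6 * 0.176 / 2800.6 = 1131 m/s

1131 m/s


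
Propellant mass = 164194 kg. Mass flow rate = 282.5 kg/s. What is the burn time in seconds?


tb = 164194 / 282.5 = 581.2 s

581.2 s


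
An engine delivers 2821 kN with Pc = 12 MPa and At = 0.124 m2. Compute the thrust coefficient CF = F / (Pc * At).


CF = 2821000 / (12e6 * 0.124) = 1.9

1.9


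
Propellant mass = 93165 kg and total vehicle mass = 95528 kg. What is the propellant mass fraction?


PMF = 93165 / 95528 = 0.975

0.975


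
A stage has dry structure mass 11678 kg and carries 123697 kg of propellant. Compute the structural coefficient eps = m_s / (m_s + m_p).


eps = 11678 / (11678 + 123697) = 0.0863

0.0863


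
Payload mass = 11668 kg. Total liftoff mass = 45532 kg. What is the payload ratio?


PR = 11668 / 45532 = 0.2563

0.2563


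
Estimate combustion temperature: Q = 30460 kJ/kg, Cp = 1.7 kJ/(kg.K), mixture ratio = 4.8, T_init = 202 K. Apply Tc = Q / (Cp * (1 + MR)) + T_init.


Tc = 30460 / (1.7 * (1 + 4.8)) + 202 = 3291 K

3291 K


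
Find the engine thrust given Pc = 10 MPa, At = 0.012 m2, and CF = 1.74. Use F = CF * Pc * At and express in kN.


F = 1.74 * 10e6 * 0.012 = 208800.0 N = 208.8 kN

208.8 kN


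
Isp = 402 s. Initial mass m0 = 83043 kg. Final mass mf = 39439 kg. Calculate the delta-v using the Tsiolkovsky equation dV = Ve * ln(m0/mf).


Ve = 402 * 9.81 = 3943.62 m/s
dV = 3943.62 * ln(83043/39439) = 2936 m/s

2936 m/s


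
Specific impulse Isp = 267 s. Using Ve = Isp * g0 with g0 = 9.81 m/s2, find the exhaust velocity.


Ve = Isp * g0 = 267 * 9.81 = 2619.3 m/s

2619.3 m/s


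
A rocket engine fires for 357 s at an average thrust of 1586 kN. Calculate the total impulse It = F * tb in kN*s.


It = 1586 * 357 = 566202 kN*s

566202 kN*s


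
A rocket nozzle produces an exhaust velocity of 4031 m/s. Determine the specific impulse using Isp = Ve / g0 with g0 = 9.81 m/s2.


Isp = Ve / g0 = 4031 / 9.81 = 410.9 s

410.9 s


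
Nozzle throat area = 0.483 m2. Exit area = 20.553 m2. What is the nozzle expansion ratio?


AR = 20.553 / 0.483 = 42.6

42.6


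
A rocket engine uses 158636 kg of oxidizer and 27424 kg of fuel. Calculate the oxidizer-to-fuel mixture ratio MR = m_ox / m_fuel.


MR = 158636 / 27424 = 5.78

5.78


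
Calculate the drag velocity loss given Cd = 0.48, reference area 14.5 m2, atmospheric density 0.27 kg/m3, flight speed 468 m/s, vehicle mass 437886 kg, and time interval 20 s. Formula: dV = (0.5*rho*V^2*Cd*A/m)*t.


D = 0.5 * 0.27 * 468^2 * 0.48 * 14.5 = 205794.95 N
a = 205794.95 / 437886 = 0.47 m/s2
dV = 0.47 * 20 = 9.4 m/s

9.4 m/s


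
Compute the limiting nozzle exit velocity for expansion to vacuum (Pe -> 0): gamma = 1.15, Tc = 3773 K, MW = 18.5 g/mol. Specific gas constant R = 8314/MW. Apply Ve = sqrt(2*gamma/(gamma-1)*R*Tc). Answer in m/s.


R = 8314 / 18.5 = 449.41 J/(kg.K)
Ve = sqrt(2 * 1.15 / (1.15 - 1) * 449.41 * 3773) = 5099 m/s

5099 m/s


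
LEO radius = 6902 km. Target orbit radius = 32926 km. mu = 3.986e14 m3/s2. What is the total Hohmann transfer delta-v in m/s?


V1 = sqrt(mu/r1) = 7599.43 m/s
dV1 = V1*(sqrt(2*r2/(r1+r2)) - 1) = 2172.3 m/s
V2 = sqrt(mu/r2) = 3479.36 m/s
dV2 = V2*(1 - sqrt(2*r1/(r1+r2))) = 1430.99 m/s
Total dV = 3603 m/s

3603 m/s


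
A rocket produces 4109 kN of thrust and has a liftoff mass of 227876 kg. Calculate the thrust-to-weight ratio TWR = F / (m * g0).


TWR = 4109000 / (227876 * 9.81) = 1.84

1.84


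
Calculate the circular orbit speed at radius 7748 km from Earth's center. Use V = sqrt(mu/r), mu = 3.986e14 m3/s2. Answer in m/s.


V = sqrt(3.986e14 / 7748000) = 7173 m/s

7173 m/s


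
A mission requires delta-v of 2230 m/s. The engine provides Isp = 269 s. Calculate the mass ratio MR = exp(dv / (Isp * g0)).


Ve = 269 * 9.81 = 2638.89 m/s
MR = exp(2230 / 2638.89) = 2.328

2.328


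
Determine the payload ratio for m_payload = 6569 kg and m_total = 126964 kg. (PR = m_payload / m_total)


PR = 6569 / 126964 = 0.0517

0.0517


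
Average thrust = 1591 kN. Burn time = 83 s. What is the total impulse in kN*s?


It = 1591 * 83 = 132053 kN*s

132053 kN*s


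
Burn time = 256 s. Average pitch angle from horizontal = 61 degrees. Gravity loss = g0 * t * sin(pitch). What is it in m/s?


GL = 9.81 * 256 * sin(61 deg) = 2196 m/s

2196 m/s


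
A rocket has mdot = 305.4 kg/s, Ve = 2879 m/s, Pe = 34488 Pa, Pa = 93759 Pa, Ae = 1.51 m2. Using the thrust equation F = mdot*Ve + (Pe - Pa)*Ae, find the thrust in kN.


F = 305.4 * 2879 + (34488 - 93759) * 1.51 = 789747.0 N = 789.7 kN

789.7 kN


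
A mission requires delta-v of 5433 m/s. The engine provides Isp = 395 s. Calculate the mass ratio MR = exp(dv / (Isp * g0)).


Ve = 395 * 9.81 = 3874.95 m/s
MR = exp(5433 / 3874.95) = 4.064

4.064


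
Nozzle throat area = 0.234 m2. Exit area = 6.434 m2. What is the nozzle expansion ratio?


AR = 6.434 / 0.234 = 27.5

27.5


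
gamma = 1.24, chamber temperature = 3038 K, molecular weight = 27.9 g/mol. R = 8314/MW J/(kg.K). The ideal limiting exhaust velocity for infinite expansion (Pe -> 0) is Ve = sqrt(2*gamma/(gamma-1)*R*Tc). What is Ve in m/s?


R = 8314 / 27.9 = 297.99 J/(kg.K)
Ve = sqrt(2 * 1.24 / (1.24 - 1) * 297.99 * 3038) = 3059 m/s

3059 m/s


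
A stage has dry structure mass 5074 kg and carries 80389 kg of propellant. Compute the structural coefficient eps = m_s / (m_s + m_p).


eps = 5074 / (5074 + 80389) = 0.0594

0.0594


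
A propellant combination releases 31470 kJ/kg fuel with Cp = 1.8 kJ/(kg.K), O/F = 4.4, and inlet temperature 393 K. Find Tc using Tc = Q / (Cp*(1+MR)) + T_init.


Tc = 31470 / (1.8 * (1 + 4.4)) + 393 = 3631 K

3631 K


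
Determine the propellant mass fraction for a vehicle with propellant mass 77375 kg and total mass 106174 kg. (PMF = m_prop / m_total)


PMF = 77375 / 106174 = 0.729

0.729


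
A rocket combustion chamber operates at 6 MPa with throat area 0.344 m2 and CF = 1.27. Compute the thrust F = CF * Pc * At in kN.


F = 1.27 * 6e6 * 0.344 = 2.6213e+06 N = 2621.3 kN

2621.3 kN


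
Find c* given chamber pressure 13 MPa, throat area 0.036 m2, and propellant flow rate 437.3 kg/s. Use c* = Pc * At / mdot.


c* = 13e6 * 0.036 / 437.3 = 1070 m/s

1070 m/s


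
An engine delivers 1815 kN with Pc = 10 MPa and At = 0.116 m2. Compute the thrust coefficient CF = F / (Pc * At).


CF = 1815000 / (10e6 * 0.116) = 1.56

1.56


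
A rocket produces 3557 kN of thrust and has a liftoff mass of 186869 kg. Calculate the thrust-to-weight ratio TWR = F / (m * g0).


TWR = 3557000 / (186869 * 9.81) = 1.94

1.94


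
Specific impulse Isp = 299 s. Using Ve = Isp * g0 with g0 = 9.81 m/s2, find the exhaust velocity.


Ve = Isp * g0 = 299 * 9.81 = 2933.2 m/s

2933.2 m/s


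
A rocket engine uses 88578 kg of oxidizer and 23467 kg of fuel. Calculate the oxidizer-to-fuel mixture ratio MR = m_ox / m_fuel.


MR = 88578 / 23467 = 3.77

3.77


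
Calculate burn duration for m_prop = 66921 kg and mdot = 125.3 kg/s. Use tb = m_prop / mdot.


tb = 66921 / 125.3 = 534.1 s

534.1 s


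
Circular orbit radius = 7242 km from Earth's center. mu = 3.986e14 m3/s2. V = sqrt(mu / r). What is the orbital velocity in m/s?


V = sqrt(3.986e14 / 7242000) = 7419 m/s

7419 m/s


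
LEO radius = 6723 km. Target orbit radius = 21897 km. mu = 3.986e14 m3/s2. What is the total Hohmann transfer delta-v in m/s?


V1 = sqrt(mu/r1) = 7699.94 m/s
dV1 = V1*(sqrt(2*r2/(r1+r2)) - 1) = 1824.95 m/s
V2 = sqrt(mu/r2) = 4266.55 m/s
dV2 = V2*(1 - sqrt(2*r1/(r1+r2))) = 1342.14 m/s
Total dV = 3167 m/s

3167 m/s


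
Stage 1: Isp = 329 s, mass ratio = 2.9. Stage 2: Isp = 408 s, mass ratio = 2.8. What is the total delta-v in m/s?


dV1 = 329 * 9.81 * ln(2.9) = 3436.3 m/s
dV2 = 408 * 9.81 * ln(2.8) = 4121.0 m/s
Total dV = 3436.3 + 4121.0 = 7557.3 m/s ~ 7557 m/s

7557 m/s


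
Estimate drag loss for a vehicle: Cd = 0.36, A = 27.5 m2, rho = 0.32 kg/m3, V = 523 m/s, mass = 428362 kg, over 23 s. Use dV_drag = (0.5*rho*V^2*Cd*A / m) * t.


D = 0.5 * 0.32 * 523^2 * 0.36 * 27.5 = 433269.94 N
a = 433269.94 / 428362 = 1.0115 m/s2
dV = 1.0115 * 23 = 23.3 m/s

23.3 m/s


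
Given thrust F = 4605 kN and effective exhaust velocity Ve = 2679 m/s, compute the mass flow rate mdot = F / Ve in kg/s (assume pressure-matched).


mdot = F / Ve = 4605000 / 2679 = 1718.9 kg/s

1718.9 kg/s


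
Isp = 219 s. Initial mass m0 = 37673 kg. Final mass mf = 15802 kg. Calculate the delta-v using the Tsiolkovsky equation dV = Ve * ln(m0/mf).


Ve = 219 * 9.81 = 2148.39 m/s
dV = 2148.39 * ln(37673/15802) = 1867 m/s

1867 m/s


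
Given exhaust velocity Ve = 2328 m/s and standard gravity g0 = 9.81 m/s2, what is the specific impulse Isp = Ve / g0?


Isp = Ve / g0 = 2328 / 9.81 = 237.3 s

237.3 s


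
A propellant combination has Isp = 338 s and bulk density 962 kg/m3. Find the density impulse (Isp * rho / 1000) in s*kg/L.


rho*Isp = 338 * 962 / 1000 = 325 s*kg/L

325 s*kg/L


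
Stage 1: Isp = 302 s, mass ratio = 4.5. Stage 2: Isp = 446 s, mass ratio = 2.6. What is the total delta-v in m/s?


dV1 = 302 * 9.81 * ln(4.5) = 4456.0 m/s
dV2 = 446 * 9.81 * ln(2.6) = 4180.6 m/s
Total dV = 4456.0 + 4180.6 = 8636.6 m/s ~ 8637 m/s

8637 m/s


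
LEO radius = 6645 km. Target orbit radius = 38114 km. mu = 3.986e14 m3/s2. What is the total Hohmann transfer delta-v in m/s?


V1 = sqrt(mu/r1) = 7745.0 m/s
dV1 = V1*(sqrt(2*r2/(r1+r2)) - 1) = 2362.38 m/s
V2 = sqrt(mu/r2) = 3233.9 m/s
dV2 = V2*(1 - sqrt(2*r1/(r1+r2))) = 1471.72 m/s
Total dV = 3834 m/s

3834 m/s


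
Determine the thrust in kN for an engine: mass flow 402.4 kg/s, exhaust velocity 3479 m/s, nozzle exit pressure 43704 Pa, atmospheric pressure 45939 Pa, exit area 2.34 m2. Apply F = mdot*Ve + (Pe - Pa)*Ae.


F = 402.4 * 3479 + (43704 - 45939) * 2.34 = 1.3947e+06 N = 1394.7 kN

1394.7 kN


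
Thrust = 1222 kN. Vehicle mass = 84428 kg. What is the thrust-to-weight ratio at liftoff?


TWR = 1222000 / (84428 * 9.81) = 1.48

1.48


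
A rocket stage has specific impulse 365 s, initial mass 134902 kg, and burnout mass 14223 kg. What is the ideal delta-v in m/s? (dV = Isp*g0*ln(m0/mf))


Ve = 365 * 9.81 = 3580.65 m/s
dV = 3580.65 * ln(134902/14223) = 8055 m/s

8055 m/s


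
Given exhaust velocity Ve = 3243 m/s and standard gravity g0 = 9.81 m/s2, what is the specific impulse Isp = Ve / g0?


Isp = Ve / g0 = 3243 / 9.81 = 330.6 s

330.6 s


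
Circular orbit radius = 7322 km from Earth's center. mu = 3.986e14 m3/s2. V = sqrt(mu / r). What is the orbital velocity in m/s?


V = sqrt(3.986e14 / 7322000) = 7378 m/s

7378 m/s


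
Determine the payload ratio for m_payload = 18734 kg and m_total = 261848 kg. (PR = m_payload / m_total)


PR = 18734 / 261848 = 0.0715

0.0715


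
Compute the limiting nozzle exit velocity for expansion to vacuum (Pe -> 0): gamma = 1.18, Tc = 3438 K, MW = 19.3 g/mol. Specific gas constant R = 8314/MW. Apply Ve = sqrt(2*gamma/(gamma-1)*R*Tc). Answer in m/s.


R = 8314 / 19.3 = 430.78 J/(kg.K)
Ve = sqrt(2 * 1.18 / (1.18 - 1) * 430.78 * 3438) = 4407 m/s

4407 m/s


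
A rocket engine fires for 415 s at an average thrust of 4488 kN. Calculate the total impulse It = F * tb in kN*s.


It = 4488 * 415 = 1862520 kN*s

1862520 kN*s


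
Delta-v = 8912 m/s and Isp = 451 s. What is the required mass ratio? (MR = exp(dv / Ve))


Ve = 451 * 9.81 = 4424.31 m/s
MR = exp(8912 / 4424.31) = 7.496

7.496


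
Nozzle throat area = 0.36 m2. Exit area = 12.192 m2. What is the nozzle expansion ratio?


AR = 12.192 / 0.36 = 33.9

33.9


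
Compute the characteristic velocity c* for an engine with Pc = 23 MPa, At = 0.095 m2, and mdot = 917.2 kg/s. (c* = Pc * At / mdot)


c* = 23e6 * 0.095 / 917.2 = 2382 m/s

2382 m/s


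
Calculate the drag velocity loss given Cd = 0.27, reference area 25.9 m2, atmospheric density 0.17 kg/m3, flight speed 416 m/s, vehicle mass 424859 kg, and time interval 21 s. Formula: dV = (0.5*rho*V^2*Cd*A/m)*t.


D = 0.5 * 0.17 * 416^2 * 0.27 * 25.9 = 102865.35 N
a = 102865.35 / 424859 = 0.2421 m/s2
dV = 0.2421 * 21 = 5.1 m/s

5.1 m/s


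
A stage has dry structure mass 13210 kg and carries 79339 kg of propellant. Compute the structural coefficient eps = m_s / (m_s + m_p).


eps = 13210 / (13210 + 79339) = 0.1427

0.1427


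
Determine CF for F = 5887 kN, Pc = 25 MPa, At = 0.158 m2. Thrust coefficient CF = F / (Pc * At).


CF = 5887000 / (25e6 * 0.158) = 1.49

1.49


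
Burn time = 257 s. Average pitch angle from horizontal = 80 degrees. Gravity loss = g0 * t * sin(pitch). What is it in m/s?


GL = 9.81 * 257 * sin(80 deg) = 2483 m/s

2483 m/s


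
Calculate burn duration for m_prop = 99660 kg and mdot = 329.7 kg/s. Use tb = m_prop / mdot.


tb = 99660 / 329.7 = 302.3 s

302.3 s


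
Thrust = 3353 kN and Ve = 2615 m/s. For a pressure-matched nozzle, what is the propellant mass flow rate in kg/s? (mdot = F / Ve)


mdot = F / Ve = 3353000 / 2615 = 1282.2 kg/s

1282.2 kg/s


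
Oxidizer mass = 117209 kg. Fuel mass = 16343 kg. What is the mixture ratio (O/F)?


MR = 117209 / 16343 = 7.17

7.17


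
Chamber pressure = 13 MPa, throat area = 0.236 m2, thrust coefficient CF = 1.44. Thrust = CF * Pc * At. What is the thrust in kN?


F = 1.44 * 13e6 * 0.236 = 4.4179e+06 N = 4417.9 kN

4417.9 kN


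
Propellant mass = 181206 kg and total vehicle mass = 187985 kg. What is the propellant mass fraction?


PMF = 181206 / 187985 = 0.964

0.964


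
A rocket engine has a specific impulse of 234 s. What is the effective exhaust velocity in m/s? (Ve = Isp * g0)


Ve = Isp * g0 = 234 * 9.81 = 2295.5 m/s

2295.5 m/s


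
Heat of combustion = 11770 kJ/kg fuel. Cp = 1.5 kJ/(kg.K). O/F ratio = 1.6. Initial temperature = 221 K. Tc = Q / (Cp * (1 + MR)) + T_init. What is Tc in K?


Tc = 11770 / (1.5 * (1 + 1.6)) + 221 = 3239 K

3239 K


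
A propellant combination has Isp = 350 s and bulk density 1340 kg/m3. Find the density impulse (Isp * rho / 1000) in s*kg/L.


rho*Isp = 350 * 1340 / 1000 = 469 s*kg/L

469 s*kg/L


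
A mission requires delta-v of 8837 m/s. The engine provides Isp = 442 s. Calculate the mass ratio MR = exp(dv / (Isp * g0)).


Ve = 442 * 9.81 = 4336.02 m/s
MR = exp(8837 / 4336.02) = 7.676

7.676


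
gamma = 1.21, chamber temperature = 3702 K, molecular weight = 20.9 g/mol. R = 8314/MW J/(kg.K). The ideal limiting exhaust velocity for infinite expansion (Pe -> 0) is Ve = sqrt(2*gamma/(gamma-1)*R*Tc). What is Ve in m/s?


R = 8314 / 20.9 = 397.8 J/(kg.K)
Ve = sqrt(2 * 1.21 / (1.21 - 1) * 397.8 * 3702) = 4120 m/s

4120 m/s


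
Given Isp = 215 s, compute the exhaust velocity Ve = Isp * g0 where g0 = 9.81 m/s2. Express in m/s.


Ve = Isp * g0 = 215 * 9.81 = 2109.2 m/s

2109.2 m/s


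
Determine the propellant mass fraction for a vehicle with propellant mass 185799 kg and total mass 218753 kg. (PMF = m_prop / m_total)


PMF = 185799 / 218753 = 0.849

0.849


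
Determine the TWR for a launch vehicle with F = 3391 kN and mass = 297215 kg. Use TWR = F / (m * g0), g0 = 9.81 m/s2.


TWR = 3391000 / (297215 * 9.81) = 1.16

1.16


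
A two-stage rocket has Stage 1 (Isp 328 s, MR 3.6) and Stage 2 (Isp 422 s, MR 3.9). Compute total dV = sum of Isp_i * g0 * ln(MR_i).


dV1 = 328 * 9.81 * ln(3.6) = 4121.6 m/s
dV2 = 422 * 9.81 * ln(3.9) = 5634.2 m/s
Total dV = 4121.6 + 5634.2 = 9755.8 m/s ~ 9756 m/s

9756 m/s


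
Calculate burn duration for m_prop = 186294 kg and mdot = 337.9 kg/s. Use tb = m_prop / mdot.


tb = 186294 / 337.9 = 551.3 s

551.3 s


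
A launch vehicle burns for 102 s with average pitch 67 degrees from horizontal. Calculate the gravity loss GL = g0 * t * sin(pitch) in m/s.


GL = 9.81 * 102 * sin(67 deg) = 921 m/s

921 m/s


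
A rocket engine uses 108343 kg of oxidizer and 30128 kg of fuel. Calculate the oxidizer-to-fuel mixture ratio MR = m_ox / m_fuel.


MR = 108343 / 30128 = 3.6

3.6


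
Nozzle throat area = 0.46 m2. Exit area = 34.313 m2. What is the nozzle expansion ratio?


AR = 34.313 / 0.46 = 74.6

74.6


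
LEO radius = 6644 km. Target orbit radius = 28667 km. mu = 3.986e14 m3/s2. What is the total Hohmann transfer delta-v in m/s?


V1 = sqrt(mu/r1) = 7745.58 m/s
dV1 = V1*(sqrt(2*r2/(r1+r2)) - 1) = 2124.14 m/s
V2 = sqrt(mu/r2) = 3728.87 m/s
dV2 = V2*(1 - sqrt(2*r1/(r1+r2))) = 1441.42 m/s
Total dV = 3566 m/s

3566 m/s


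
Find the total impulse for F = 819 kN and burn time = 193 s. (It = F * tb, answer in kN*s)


It = 819 * 193 = 158067 kN*s

158067 kN*s


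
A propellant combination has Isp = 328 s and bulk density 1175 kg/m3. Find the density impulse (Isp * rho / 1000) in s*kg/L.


rho*Isp = 328 * 1175 / 1000 = 385 s*kg/L

385 s*kg/L


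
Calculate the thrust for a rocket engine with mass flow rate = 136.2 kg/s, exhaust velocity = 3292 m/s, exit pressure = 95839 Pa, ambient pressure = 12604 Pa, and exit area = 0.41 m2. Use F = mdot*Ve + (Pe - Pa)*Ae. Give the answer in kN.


F = 136.2 * 3292 + (95839 - 12604) * 0.41 = 482497.0 N = 482.5 kN

482.5 kN


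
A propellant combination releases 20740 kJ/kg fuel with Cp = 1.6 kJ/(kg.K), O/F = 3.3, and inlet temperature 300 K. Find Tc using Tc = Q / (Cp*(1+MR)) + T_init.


Tc = 20740 / (1.6 * (1 + 3.3)) + 300 = 3315 K

3315 K


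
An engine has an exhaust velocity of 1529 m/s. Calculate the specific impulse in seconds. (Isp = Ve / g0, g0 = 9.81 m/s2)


Isp = Ve / g0 = 1529 / 9.81 = 155.9 s

155.9 s


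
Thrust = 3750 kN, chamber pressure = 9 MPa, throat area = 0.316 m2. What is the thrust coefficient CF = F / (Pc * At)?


CF = 3750000 / (9e6 * 0.316) = 1.32

1.32


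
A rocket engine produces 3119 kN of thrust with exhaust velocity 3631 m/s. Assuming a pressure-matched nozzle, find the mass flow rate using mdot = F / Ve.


mdot = F / Ve = 3119000 / 3631 = 859.0 kg/s

859.0 kg/s


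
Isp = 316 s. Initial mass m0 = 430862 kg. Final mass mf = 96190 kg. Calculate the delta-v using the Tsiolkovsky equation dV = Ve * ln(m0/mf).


Ve = 316 * 9.81 = 3099.96 m/s
dV = 3099.96 * ln(430862/96190) = 4648 m/s

4648 m/s


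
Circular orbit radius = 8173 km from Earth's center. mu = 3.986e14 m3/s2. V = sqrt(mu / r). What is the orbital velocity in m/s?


V = sqrt(3.986e14 / 8173000) = 6984 m/s

6984 m/s


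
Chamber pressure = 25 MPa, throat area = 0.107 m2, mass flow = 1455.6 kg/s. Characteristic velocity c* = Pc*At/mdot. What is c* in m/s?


c* = 25e6 * 0.107 / 1455.6 = 1838 m/s

1838 m/s


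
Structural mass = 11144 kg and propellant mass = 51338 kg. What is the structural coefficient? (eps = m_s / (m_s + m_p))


eps = 11144 / (11144 + 51338) = 0.1784

0.1784


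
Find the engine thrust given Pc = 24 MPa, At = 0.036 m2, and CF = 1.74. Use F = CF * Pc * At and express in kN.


F = 1.74 * 24e6 * 0.036 = 1.5034e+06 N = 1503.4 kN

1503.4 kN


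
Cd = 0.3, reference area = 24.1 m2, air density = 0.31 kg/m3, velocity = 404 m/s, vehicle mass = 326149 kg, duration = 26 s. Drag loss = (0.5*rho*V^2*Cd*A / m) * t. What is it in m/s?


D = 0.5 * 0.31 * 404^2 * 0.3 * 24.1 = 182908.01 N
a = 182908.01 / 326149 = 0.5608 m/s2
dV = 0.5608 * 26 = 14.6 m/s

14.6 m/s


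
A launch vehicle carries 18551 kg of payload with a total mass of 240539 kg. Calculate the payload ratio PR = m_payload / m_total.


PR = 18551 / 240539 = 0.0771

0.0771


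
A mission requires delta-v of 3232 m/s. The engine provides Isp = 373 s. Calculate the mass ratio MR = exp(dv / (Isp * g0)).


Ve = 373 * 9.81 = 3659.13 m/s
MR = exp(3232 / 3659.13) = 2.419

2.419


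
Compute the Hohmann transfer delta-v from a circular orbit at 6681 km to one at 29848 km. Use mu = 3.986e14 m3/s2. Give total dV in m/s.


V1 = sqrt(mu/r1) = 7724.1 m/s
dV1 = V1*(sqrt(2*r2/(r1+r2)) - 1) = 2150.09 m/s
V2 = sqrt(mu/r2) = 3654.36 m/s
dV2 = V2*(1 - sqrt(2*r1/(r1+r2))) = 1444.18 m/s
Total dV = 3594 m/s

3594 m/s


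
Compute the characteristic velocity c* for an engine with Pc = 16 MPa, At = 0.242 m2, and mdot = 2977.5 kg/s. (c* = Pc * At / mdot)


c* = 16e6 * 0.242 / 2977.5 = 1300 m/s

1300 m/s


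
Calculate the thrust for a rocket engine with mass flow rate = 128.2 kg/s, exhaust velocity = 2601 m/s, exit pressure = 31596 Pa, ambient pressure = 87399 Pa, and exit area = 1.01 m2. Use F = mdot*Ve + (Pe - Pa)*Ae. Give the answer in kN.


F = 128.2 * 2601 + (31596 - 87399) * 1.01 = 277087.0 N = 277.1 kN

277.1 kN


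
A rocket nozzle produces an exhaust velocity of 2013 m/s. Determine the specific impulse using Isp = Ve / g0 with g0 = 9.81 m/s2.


Isp = Ve / g0 = 2013 / 9.81 = 205.2 s

205.2 s


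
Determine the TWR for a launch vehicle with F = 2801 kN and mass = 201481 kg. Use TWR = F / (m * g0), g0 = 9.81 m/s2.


TWR = 2801000 / (201481 * 9.81) = 1.42

1.42


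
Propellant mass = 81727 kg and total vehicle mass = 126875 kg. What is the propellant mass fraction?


PMF = 81727 / 126875 = 0.644

0.644


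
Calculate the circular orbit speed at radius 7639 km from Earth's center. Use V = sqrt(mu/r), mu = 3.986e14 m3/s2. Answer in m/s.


V = sqrt(3.986e14 / 7639000) = 7224 m/s

7224 m/s


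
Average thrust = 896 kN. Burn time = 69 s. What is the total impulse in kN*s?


It = 896 * 69 = 61824 kN*s

61824 kN*s


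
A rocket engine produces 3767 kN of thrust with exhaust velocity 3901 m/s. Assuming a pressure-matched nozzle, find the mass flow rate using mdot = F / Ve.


mdot = F / Ve = 3767000 / 3901 = 965.6 kg/s

965.6 kg/s


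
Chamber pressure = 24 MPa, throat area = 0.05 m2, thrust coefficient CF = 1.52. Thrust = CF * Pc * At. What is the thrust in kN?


F = 1.52 * 24e6 * 0.05 = 1.8240e+06 N = 1824.0 kN

1824.0 kN


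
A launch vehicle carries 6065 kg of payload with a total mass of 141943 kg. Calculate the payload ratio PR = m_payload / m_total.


PR = 6065 / 141943 = 0.0427

0.0427


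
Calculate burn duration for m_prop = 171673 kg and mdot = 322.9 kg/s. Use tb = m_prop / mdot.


tb = 171673 / 322.9 = 531.7 s

531.7 s


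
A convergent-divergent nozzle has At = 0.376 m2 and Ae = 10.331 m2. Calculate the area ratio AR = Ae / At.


AR = 10.331 / 0.376 = 27.5

27.5


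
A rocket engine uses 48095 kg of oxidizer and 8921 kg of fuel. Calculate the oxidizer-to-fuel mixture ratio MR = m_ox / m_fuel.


MR = 48095 / 8921 = 5.39

5.39


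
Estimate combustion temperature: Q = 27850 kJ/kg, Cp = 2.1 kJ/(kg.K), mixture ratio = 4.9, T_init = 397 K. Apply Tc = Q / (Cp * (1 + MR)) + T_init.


Tc = 27850 / (2.1 * (1 + 4.9)) + 397 = 2645 K

2645 K


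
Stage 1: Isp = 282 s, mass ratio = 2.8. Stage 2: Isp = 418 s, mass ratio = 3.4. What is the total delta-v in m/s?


dV1 = 282 * 9.81 * ln(2.8) = 2848.4 m/s
dV2 = 418 * 9.81 * ln(3.4) = 5018.2 m/s
Total dV = 2848.4 + 5018.2 = 7866.6 m/s ~ 7867 m/s

7867 m/s


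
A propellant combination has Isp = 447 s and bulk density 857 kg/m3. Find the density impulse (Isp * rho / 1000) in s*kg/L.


rho*Isp = 447 * 857 / 1000 = 383 s*kg/L

383 s*kg/L


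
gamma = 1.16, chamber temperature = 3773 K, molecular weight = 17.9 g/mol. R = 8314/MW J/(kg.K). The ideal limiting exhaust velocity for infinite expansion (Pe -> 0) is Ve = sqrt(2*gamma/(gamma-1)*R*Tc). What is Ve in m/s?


R = 8314 / 17.9 = 464.47 J/(kg.K)
Ve = sqrt(2 * 1.16 / (1.16 - 1) * 464.47 * 3773) = 5041 m/s

5041 m/s


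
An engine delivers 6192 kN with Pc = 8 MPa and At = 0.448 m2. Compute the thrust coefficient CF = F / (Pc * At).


CF = 6192000 / (8e6 * 0.448) = 1.73

1.73


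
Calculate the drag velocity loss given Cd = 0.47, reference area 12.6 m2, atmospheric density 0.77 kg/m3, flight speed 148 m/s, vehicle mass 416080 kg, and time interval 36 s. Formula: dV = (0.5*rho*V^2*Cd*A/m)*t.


D = 0.5 * 0.77 * 148^2 * 0.47 * 12.6 = 49940.46 N
a = 49940.46 / 416080 = 0.12 m/s2
dV = 0.12 * 36 = 4.3 m/s

4.3 m/s


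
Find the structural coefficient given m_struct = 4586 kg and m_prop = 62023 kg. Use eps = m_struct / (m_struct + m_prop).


eps = 4586 / (4586 + 62023) = 0.0688

0.0688


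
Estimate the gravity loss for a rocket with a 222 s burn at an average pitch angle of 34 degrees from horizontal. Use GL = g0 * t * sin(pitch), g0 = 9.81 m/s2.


GL = 9.81 * 222 * sin(34 deg) = 1218 m/s

1218 m/s


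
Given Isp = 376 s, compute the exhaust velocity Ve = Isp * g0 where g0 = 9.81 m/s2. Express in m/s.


Ve = Isp * g0 = 376 * 9.81 = 3688.6 m/s

3688.6 m/s


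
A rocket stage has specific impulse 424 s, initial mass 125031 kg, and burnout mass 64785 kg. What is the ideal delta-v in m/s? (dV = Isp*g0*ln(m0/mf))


Ve = 424 * 9.81 = 4159.44 m/s
dV = 4159.44 * ln(125031/64785) = 2735 m/s

2735 m/s


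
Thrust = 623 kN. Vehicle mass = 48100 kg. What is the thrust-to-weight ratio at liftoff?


TWR = 623000 / (48100 * 9.81) = 1.32

1.32


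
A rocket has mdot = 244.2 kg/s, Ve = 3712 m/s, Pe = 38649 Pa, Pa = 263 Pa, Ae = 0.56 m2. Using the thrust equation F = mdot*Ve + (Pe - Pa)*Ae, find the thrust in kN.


F = 244.2 * 3712 + (38649 - 263) * 0.56 = 927967.0 N = 928.0 kN

928.0 kN


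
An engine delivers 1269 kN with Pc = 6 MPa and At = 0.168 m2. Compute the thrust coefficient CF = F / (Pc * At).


CF = 1269000 / (6e6 * 0.168) = 1.26

1.26


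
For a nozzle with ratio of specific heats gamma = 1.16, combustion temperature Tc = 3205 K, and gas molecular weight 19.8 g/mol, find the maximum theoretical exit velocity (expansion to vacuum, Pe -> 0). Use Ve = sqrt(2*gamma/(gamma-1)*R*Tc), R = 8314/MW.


R = 8314 / 19.8 = 419.9 J/(kg.K)
Ve = sqrt(2 * 1.16 / (1.16 - 1) * 419.9 * 3205) = 4417 m/s

4417 m/s


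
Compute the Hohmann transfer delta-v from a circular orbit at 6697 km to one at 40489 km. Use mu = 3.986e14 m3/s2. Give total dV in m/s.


V1 = sqrt(mu/r1) = 7714.87 m/s
dV1 = V1*(sqrt(2*r2/(r1+r2)) - 1) = 2391.74 m/s
V2 = sqrt(mu/r2) = 3137.62 m/s
dV2 = V2*(1 - sqrt(2*r1/(r1+r2))) = 1465.96 m/s
Total dV = 3858 m/s

3858 m/s


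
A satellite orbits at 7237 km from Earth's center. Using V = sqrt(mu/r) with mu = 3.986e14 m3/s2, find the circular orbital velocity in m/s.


V = sqrt(3.986e14 / 7237000) = 7421 m/s

7421 m/s


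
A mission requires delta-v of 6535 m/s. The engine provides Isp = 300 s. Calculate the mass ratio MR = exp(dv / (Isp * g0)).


Ve = 300 * 9.81 = 2943.0 m/s
MR = exp(6535 / 2943.0) = 9.212

9.212


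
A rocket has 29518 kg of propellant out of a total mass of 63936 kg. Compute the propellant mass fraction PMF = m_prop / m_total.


PMF = 29518 / 63936 = 0.462

0.462


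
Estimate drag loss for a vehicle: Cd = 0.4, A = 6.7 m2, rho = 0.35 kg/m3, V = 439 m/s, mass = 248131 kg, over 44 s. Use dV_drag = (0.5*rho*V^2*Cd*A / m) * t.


D = 0.5 * 0.35 * 439^2 * 0.4 * 6.7 = 90386.15 N
a = 90386.15 / 248131 = 0.3643 m/s2
dV = 0.3643 * 44 = 16.0 m/s

16.0 m/s


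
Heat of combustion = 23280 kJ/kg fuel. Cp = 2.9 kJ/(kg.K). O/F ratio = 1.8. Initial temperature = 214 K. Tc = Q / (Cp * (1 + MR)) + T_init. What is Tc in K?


Tc = 23280 / (2.9 * (1 + 1.8)) + 214 = 3081 K

3081 K


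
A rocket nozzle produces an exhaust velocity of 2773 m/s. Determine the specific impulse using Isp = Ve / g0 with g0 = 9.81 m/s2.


Isp = Ve / g0 = 2773 / 9.81 = 282.7 s

282.7 s


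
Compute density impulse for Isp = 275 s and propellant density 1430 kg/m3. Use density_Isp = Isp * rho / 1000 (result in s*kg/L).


rho*Isp = 275 * 1430 / 1000 = 393 s*kg/L

393 s*kg/L


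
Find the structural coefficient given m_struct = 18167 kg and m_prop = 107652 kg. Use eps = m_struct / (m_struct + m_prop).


eps = 18167 / (18167 + 107652) = 0.1444

0.1444


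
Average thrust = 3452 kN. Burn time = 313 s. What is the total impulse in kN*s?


It = 3452 * 313 = 1080476 kN*s

1080476 kN*s


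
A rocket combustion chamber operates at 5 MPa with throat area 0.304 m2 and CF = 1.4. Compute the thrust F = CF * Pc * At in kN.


F = 1.4 * 5e6 * 0.304 = 2.1280e+06 N = 2128.0 kN

2128.0 kN


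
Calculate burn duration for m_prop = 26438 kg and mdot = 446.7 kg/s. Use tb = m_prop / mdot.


tb = 26438 / 446.7 = 59.2 s

59.2 s


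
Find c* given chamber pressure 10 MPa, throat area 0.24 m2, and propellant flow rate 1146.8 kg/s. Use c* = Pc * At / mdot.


c* = 10e6 * 0.24 / 1146.8 = 2093 m/s

2093 m/s


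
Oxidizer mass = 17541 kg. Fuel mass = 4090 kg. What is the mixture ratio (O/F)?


MR = 17541 / 4090 = 4.29

4.29


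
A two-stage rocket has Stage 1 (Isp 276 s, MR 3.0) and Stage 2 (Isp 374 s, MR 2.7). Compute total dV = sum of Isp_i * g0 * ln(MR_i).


dV1 = 276 * 9.81 * ln(3.0) = 2974.6 m/s
dV2 = 374 * 9.81 * ln(2.7) = 3644.2 m/s
Total dV = 2974.6 + 3644.2 = 6618.8 m/s ~ 6619 m/s

6619 m/s
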